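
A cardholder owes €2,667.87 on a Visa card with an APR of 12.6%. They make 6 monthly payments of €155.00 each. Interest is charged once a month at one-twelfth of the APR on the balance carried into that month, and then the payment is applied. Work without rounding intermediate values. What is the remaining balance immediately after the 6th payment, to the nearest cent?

Monthly rate r = 12.6%/12 = 1.05% = 0.0105.
Each month: B ← B·(1+r) − €155.00.
Month 1: interest €28.01; balance after payment €2,540.88.
Month 2: interest €26.68; balance after payment €2,412.56.
Month 3: interest €25.33; balance after payment €2,282.89.
Month 4: interest €23.97; balance after payment €2,151.86.
Month 5: interest €22.59; balance after payment €2,019.46.
Month 6: interest €21.20; balance after payment €1,885.66.

€1,885.66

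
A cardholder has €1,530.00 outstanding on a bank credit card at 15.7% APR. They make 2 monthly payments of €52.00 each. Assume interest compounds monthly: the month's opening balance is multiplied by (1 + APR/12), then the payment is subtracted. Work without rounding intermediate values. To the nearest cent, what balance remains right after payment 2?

€1,465.62

Monthly rate r = 15.7%/12 = 1.30833% = 0.0130833.
Each month: B ← B·(1+r) − €52.00.
Month 1: interest €20.02; balance after payment €1,498.02.
Month 2: interest €19.60; balance after payment €1,465.62.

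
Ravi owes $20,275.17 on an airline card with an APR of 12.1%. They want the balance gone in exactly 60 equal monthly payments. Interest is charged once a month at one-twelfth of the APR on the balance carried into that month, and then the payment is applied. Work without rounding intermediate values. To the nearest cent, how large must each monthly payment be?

Monthly rate r = 12.1%/12 = 1.00833% = 0.0100833.
Level-payment amortization: P = B₀·r / (1 − (1+r)^(−n)) = 20275.17·0.0100833 / (1 − 1.01008^(−60)).
Denominator 1 − (1+r)^(−60) = 0.452268536.
P = 204.441 / 0.452268536 ≈ 452.04.

$452.04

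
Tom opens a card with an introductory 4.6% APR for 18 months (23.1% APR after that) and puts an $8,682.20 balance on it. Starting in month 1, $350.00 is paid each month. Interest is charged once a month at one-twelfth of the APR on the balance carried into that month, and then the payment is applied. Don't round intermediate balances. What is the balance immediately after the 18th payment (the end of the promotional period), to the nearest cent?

Promo months 1–18 at r₀ = 4.6%/12 = 0.00383333; months 19+ at r₁ = 23.1%/12 = 0.01925.
After month 18: iterate B ← B·(1+r₀) − $350.00 for 18 months → $2,791.66.

$2,791.66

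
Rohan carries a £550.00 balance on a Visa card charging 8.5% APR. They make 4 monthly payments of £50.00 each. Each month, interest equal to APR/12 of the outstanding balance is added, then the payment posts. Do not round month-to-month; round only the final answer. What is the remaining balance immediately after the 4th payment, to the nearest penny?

Monthly rate r = 8.5%/12 = 0.708333% = 0.00708333.
Each month: B ← B·(1+r) − £50.00.
Month 1: interest £3.90; balance after payment £503.90.
Month 2: interest £3.57; balance after payment £457.47.
Month 3: interest £3.24; balance after payment £410.71.
Month 4: interest £2.91; balance after payment £363.61.

£363.61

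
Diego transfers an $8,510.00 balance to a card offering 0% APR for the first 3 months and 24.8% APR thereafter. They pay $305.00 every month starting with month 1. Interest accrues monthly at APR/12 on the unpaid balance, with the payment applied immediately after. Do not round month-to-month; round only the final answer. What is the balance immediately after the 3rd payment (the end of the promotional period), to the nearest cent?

$7,595.00

Promo months 1–3 at r₀ = 0%/12 = 0; months 4+ at r₁ = 24.8%/12 = 0.0206667.
After month 3 (no interest yet): B = $8,510.00 − 3·$305.00 = $7,595.00.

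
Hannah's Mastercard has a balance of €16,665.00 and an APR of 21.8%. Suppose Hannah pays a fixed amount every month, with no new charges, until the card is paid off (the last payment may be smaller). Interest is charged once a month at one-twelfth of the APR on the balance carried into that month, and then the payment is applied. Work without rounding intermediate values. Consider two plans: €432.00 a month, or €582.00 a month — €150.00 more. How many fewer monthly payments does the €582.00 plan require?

27 fewer payments

Monthly rate r = 21.8%/12 = 1.81667% = 0.0181667.
At €432.00/mo: n = ⌈−ln(1 − rB₀/P)/ln(1+r)⌉ = 68 payments (last €10.04); total interest = total paid − €16,665.00 = €12,289.04.
At €582.00/mo: 41 payments (last €460.20); total interest €7,075.20.
Payments saved = 68 − 41 = 27.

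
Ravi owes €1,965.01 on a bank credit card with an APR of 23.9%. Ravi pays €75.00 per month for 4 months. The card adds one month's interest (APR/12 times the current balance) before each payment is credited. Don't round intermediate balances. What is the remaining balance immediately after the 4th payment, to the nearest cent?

Monthly rate r = 23.9%/12 = 1.99167% = 0.0199167.
Each month: B ← B·(1+r) − €75.00.
Month 1: interest €39.14; balance after payment €1,929.15.
Month 2: interest €38.42; balance after payment €1,892.57.
Month 3: interest €37.69; balance after payment €1,855.26.
Month 4: interest €36.95; balance after payment €1,817.21.

€1,817.21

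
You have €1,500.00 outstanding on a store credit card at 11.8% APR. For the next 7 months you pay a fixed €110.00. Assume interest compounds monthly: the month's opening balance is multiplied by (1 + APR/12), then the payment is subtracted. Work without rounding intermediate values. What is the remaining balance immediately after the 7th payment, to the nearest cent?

€813.26

Monthly rate r = 11.8%/12 = 0.983333% = 0.00983333.
Each month: B ← B·(1+r) − €110.00.
Month 1: interest €14.75; balance after payment €1,404.75.
Month 2: interest €13.81; balance after payment €1,308.56.
Month 3: interest €12.87; balance after payment €1,211.43.
Month 4: interest €11.91; balance after payment €1,113.34.
Month 5: interest €10.95; balance after payment €1,014.29.
Month 6: interest €9.97; balance after payment €914.27.
Month 7: interest €8.99; balance after payment €813.26.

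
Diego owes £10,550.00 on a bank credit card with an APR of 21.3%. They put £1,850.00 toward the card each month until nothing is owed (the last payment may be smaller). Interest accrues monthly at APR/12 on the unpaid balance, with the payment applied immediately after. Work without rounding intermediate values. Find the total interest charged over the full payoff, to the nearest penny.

£672.39

Monthly rate r = 21.3%/12 = 1.775% = 0.01775.
Payoff takes n = ⌈−ln(1 − rB₀/P)/ln(1+r)⌉ = ⌈6.066⌉ = 7 payments; the last is £122.39.
Total paid = 6·£1,850.00 + £122.39 = £11,222.39.
Total interest = total paid − principal = £11,222.39 − £10,550.00 = £672.39.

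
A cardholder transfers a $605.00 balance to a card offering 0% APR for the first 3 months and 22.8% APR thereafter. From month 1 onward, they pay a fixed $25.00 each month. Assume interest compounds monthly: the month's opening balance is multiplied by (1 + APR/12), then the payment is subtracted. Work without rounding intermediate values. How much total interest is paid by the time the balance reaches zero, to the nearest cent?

Promo months 1–3 at r₀ = 0%/12 = 0; months 4+ at r₁ = 22.8%/12 = 0.019.
After month 3 (no interest yet): B = $605.00 − 3·$25.00 = $530.00.
Then at r₁ with $25.00/mo: n₂ = −ln(1 − r₁·B/P)/ln(1+r₁) ≈ 27.39 → 28 more payments.
Total paid = 30·$25.00 + $9.77 = $759.77; interest = $759.77 − $605.00 = $154.77.

$154.77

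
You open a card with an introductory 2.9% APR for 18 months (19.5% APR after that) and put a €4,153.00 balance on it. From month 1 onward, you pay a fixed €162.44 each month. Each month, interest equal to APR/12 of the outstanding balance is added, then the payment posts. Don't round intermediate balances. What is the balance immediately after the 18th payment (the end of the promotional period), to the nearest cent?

€1,352.65

Promo months 1–18 at r₀ = 2.9%/12 = 0.00241667; months 19+ at r₁ = 19.5%/12 = 0.01625.
After month 18: iterate B ← B·(1+r₀) − €162.44 for 18 months → €1,352.65.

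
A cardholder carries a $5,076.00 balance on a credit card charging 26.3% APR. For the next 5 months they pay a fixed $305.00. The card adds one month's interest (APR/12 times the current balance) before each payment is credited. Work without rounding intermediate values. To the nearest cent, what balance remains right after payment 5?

$4,063.84

Monthly rate r = 26.3%/12 = 2.19167% = 0.0219167.
Each month: B ← B·(1+r) − $305.00.
Month 1: interest $111.25; balance after payment $4,882.25.
Month 2: interest $107.00; balance after payment $4,684.25.
Month 3: interest $102.66; balance after payment $4,481.91.
Month 4: interest $98.23; balance after payment $4,275.14.
Month 5: interest $93.70; balance after payment $4,063.84.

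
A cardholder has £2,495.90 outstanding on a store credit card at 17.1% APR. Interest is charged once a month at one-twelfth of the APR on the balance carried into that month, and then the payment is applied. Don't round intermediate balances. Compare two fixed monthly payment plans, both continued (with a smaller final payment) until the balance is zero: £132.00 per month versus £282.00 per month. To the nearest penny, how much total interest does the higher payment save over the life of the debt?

Monthly rate r = 17.1%/12 = 1.425% = 0.01425.
At £132.00/mo: n = ⌈−ln(1 − rB₀/P)/ln(1+r)⌉ = 23 payments (last £24.97); total interest = total paid − £2,495.90 = £433.07.
At £282.00/mo: 10 payments (last £149.38); total interest £191.48.
Interest saved = £433.07 − £191.48 = £241.59.

£241.59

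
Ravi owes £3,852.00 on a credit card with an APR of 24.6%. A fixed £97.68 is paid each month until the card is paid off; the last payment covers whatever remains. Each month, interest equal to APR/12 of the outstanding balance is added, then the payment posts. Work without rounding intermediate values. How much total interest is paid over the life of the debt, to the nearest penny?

£4,102.28

Monthly rate r = 24.6%/12 = 2.05% = 0.0205.
Payoff takes n = ⌈−ln(1 − rB₀/P)/ln(1+r)⌉ = ⌈81.430⌉ = 82 payments; the last is £42.20.
Total paid = 81·£97.68 + £42.20 = £7,954.28.
Total interest = total paid − principal = £7,954.28 − £3,852.00 = £4,102.28.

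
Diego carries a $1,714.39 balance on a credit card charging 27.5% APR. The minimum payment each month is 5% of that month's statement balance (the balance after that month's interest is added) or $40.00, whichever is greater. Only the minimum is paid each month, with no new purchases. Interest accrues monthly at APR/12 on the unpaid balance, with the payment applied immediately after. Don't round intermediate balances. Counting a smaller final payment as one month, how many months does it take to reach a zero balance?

Monthly rate r = 27.5%/12 = 2.29167% = 0.0229167.
While 5% of the post-interest balance exceeds $40.00, each month B ← (B·(1+r))·(1 − 0.05), i.e. B shrinks by the factor (1+r)·0.95 = 0.97177.
This holds for months 1–28. Entering month 29 the balance is $768.95; 5% of the post-interest balance is now below $40.00, so the flat $40.00 minimum applies from here.
From month 29 a fixed $40.00 at rate r clears $768.95 in 26 more payments. Total: 28 + 26 = 54 months.

54 months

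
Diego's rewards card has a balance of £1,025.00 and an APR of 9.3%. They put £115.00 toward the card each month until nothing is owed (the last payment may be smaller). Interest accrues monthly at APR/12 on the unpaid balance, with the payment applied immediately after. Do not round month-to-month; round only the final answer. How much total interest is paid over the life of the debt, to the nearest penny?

£41.32

Monthly rate r = 9.3%/12 = 0.775% = 0.00775.
Payoff takes n = ⌈−ln(1 − rB₀/P)/ln(1+r)⌉ = ⌈9.272⌉ = 10 payments; the last is £31.32.
Total paid = 9·£115.00 + £31.32 = £1,066.32.
Total interest = total paid − principal = £1,066.32 − £1,025.00 = £41.32.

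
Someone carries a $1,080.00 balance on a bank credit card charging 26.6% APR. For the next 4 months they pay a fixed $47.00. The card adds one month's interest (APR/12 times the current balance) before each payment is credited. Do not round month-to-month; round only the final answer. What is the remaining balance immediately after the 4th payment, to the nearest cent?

Monthly rate r = 26.6%/12 = 2.21667% = 0.0221667.
Each month: B ← B·(1+r) − $47.00.
Month 1: interest $23.94; balance after payment $1,056.94.
Month 2: interest $23.43; balance after payment $1,033.37.
Month 3: interest $22.91; balance after payment $1,009.28.
Month 4: interest $22.37; balance after payment $984.65.

$984.65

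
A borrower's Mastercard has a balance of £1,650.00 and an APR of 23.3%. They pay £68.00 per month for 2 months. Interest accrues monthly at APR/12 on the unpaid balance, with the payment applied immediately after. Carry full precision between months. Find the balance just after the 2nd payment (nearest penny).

Monthly rate r = 23.3%/12 = 1.94167% = 0.0194167.
Each month: B ← B·(1+r) − £68.00.
Month 1: interest £32.04; balance after payment £1,614.04.
Month 2: interest £31.34; balance after payment £1,577.38.

£1,577.38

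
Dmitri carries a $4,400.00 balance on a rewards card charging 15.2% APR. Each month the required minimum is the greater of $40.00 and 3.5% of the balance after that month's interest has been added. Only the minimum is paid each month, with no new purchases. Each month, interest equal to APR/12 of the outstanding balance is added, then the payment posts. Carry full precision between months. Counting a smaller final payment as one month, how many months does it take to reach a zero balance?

Monthly rate r = 15.2%/12 = 1.26667% = 0.0126667.
While 3.5% of the post-interest balance exceeds $40.00, each month B ← (B·(1+r))·(1 − 0.035), i.e. B shrinks by the factor (1+r)·0.965 = 0.97722.
This holds for months 1–60. Entering month 61 the balance is $1,104.29; 3.5% of the post-interest balance is now below $40.00, so the flat $40.00 minimum applies from here.
From month 61 a fixed $40.00 at rate r clears $1,104.29 in 35 more payments. Total: 60 + 35 = 95 months.

95 months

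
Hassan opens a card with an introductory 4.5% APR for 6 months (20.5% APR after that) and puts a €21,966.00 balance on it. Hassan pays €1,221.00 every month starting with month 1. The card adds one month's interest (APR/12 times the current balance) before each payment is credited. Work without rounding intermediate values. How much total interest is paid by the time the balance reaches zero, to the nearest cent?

Promo months 1–6 at r₀ = 4.5%/12 = 0.00375; months 7+ at r₁ = 20.5%/12 = 0.0170833.
After month 6: iterate B ← B·(1+r₀) − €1,221.00 for 6 months → €15,069.87.
Then at r₁ with €1,221.00/mo: n₂ = −ln(1 − r₁·B/P)/ln(1+r₁) ≈ 13.98 → 14 more payments.
Total paid = 19·€1,221.00 + €1,195.81 = €24,394.81; interest = €24,394.81 − €21,966.00 = €2,428.81.

€2,428.81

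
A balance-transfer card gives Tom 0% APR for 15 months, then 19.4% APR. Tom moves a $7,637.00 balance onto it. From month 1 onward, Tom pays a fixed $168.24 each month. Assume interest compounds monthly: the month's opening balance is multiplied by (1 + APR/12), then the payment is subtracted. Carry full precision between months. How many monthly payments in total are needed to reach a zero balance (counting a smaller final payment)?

58 payments

Promo months 1–15 at r₀ = 0%/12 = 0; months 16+ at r₁ = 19.4%/12 = 0.0161667.
After month 15 (no interest yet): B = $7,637.00 − 15·$168.24 = $5,113.40.
Then at r₁ with $168.24/mo: n₂ = −ln(1 − r₁·B/P)/ln(1+r₁) ≈ 42.15 → 43 more payments.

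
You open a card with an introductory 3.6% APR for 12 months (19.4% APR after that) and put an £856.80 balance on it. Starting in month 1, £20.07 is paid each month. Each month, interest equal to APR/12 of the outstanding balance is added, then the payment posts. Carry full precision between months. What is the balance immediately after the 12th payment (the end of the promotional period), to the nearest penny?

Promo months 1–12 at r₀ = 3.6%/12 = 0.003; months 13+ at r₁ = 19.4%/12 = 0.0161667.
After month 12: iterate B ← B·(1+r₀) − £20.07 for 12 months → £643.30.

£643.30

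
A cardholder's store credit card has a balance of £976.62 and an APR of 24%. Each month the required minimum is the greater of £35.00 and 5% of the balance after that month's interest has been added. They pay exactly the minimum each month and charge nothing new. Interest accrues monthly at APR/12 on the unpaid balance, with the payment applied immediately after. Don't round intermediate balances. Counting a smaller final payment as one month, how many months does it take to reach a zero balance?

37 months

Monthly rate r = 24%/12 = 2% = 0.02.
While 5% of the post-interest balance exceeds £35.00, each month B ← (B·(1+r))·(1 − 0.05), i.e. B shrinks by the factor (1+r)·0.95 = 0.969.
This holds for months 1–12. Entering month 13 the balance is £669.28; 5% of the post-interest balance is now below £35.00, so the flat £35.00 minimum applies from here.
From month 13 a fixed £35.00 at rate r clears £669.28 in 25 more payments. Total: 12 + 25 = 37 months.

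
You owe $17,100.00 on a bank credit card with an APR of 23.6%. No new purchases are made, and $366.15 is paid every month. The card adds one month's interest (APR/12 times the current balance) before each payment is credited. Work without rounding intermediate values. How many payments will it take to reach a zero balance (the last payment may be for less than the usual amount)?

Monthly rate r = 23.6%/12 = 1.96667% = 0.0196667.
Recurrence: B ← B·(1+r) − $366.15.
Month 1: interest $336.30; balance after payment $17,070.15.
Month 2: interest $335.71; balance after payment $17,039.71.
Closed form: n = −ln(1 − rB₀/P)/ln(1+r) = −ln(0.081524)/ln(1.01967) ≈ 128.717, so the balance reaches zero during payment 129.

129 months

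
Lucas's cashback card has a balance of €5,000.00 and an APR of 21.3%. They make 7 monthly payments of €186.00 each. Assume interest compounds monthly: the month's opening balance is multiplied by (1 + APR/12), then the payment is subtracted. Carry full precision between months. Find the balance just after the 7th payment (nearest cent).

Monthly rate r = 21.3%/12 = 1.775% = 0.01775.
Each month: B ← B·(1+r) − €186.00.
Month 1: interest €88.75; balance after payment €4,902.75.
Month 2: interest €87.02; balance after payment €4,803.77.
Month 3: interest €85.27; balance after payment €4,703.04.
Month 4: interest €83.48; balance after payment €4,600.52.
Month 5: interest €81.66; balance after payment €4,496.18.
Month 6: interest €79.81; balance after payment €4,389.99.
Month 7: interest €77.92; balance after payment €4,281.91.

€4,281.91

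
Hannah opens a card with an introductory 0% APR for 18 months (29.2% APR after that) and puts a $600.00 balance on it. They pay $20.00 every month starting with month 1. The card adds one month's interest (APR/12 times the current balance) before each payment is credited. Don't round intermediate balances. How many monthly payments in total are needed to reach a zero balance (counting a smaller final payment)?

33 months

Promo months 1–18 at r₀ = 0%/12 = 0; months 19+ at r₁ = 29.2%/12 = 0.0243333.
After month 18 (no interest yet): B = $600.00 − 18·$20.00 = $240.00.
Then at r₁ with $20.00/mo: n₂ = −ln(1 − r₁·B/P)/ln(1+r₁) ≈ 14.36 → 15 more payments.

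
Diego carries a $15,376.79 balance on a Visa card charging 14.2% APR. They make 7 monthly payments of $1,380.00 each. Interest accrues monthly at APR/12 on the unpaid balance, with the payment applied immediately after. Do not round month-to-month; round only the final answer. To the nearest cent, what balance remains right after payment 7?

$6,686.85

Monthly rate r = 14.2%/12 = 1.18333% = 0.0118333.
Each month: B ← B·(1+r) − $1,380.00.
Month 1: interest $181.96; balance after payment $14,178.75.
Month 2: interest $167.78; balance after payment $12,966.53.
Month 3: interest $153.44; balance after payment $11,739.97.
Month 4: interest $138.92; balance after payment $10,498.89.
Month 5: interest $124.24; balance after payment $9,243.13.
Month 6: interest $109.38; balance after payment $7,972.50.
Month 7: interest $94.34; balance after payment $6,686.85.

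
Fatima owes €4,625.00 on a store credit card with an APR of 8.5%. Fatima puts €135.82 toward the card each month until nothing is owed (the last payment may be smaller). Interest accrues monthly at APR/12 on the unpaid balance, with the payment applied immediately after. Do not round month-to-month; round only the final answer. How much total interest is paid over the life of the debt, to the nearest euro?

Monthly rate r = 8.5%/12 = 0.708333% = 0.00708333.
Payoff takes n = ⌈−ln(1 − rB₀/P)/ln(1+r)⌉ = ⌈39.106⌉ = 40 payments; the last is €14.42.
Total paid = 39·€135.82 + €14.42 = €5,311.40.
Total interest = total paid − principal = €5,311.40 − €4,625.00 = €686.40.

€686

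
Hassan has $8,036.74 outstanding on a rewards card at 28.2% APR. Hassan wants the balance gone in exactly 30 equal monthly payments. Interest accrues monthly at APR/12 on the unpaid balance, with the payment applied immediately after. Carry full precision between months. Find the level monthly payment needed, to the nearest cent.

Monthly rate r = 28.2%/12 = 2.35% = 0.0235.
Level-payment amortization: P = B₀·r / (1 − (1+r)^(−n)) = 8036.74·0.0235 / (1 − 1.0235^(−30)).
Denominator 1 − (1+r)^(−30) = 0.501844889.
P = 188.863 / 0.501844889 ≈ 376.34.

$376.34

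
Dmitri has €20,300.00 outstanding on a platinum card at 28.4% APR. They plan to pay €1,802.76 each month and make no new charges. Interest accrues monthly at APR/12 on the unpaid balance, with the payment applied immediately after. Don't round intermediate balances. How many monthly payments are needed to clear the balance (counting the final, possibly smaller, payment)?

14 months

Monthly rate r = 28.4%/12 = 2.36667% = 0.0236667.
Recurrence: B ← B·(1+r) − €1,802.76.
Month 1: interest €480.43; balance after payment €18,977.67.
Month 2: interest €449.14; balance after payment €17,624.05.
Closed form: n = −ln(1 − rB₀/P)/ln(1+r) = −ln(0.7335)/ln(1.02367) ≈ 13.250, so the balance reaches zero during payment 14.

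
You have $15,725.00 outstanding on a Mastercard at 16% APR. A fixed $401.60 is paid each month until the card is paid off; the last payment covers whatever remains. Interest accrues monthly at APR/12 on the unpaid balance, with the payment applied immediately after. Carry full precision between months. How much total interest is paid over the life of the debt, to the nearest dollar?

Monthly rate r = 16%/12 = 1.33333% = 0.0133333.
Payoff takes n = ⌈−ln(1 − rB₀/P)/ln(1+r)⌉ = ⌈55.741⌉ = 56 payments; the last is $298.29.
Total paid = 55·$401.60 + $298.29 = $22,386.29.
Total interest = total paid − principal = $22,386.29 − $15,725.00 = $6,661.29.

$6,661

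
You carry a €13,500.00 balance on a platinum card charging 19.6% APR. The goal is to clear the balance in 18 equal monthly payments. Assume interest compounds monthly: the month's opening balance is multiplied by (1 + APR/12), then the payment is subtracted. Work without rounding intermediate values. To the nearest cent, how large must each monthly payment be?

€871.71

Monthly rate r = 19.6%/12 = 1.63333% = 0.0163333.
Level-payment amortization: P = B₀·r / (1 − (1+r)^(−n)) = 13500.00·0.0163333 / (1 − 1.01633^(−18)).
Denominator 1 − (1+r)^(−18) = 0.252951245.
P = 220.5 / 0.252951245 ≈ 871.71.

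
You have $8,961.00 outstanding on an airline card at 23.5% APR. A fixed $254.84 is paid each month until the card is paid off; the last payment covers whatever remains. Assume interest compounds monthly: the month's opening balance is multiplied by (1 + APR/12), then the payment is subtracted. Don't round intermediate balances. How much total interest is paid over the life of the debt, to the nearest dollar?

$6,370

Monthly rate r = 23.5%/12 = 1.95833% = 0.0195833.
Payoff takes n = ⌈−ln(1 − rB₀/P)/ln(1+r)⌉ = ⌈60.159⌉ = 61 payments; the last is $40.77.
Total paid = 60·$254.84 + $40.77 = $15,331.17.
Total interest = total paid − principal = $15,331.17 − $8,961.00 = $6,370.17.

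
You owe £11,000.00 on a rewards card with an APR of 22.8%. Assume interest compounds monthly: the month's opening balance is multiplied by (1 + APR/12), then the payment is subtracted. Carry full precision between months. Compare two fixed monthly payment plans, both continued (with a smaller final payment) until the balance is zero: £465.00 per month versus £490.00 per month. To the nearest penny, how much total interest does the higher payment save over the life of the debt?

£269.39

Monthly rate r = 22.8%/12 = 1.9% = 0.019.
At £465.00/mo: n = ⌈−ln(1 − rB₀/P)/ln(1+r)⌉ = 32 payments (last £331.59); total interest = total paid − £11,000.00 = £3,746.59.
At £490.00/mo: 30 payments (last £267.20); total interest £3,477.20.
Interest saved = £3,746.59 − £3,477.20 = £269.39.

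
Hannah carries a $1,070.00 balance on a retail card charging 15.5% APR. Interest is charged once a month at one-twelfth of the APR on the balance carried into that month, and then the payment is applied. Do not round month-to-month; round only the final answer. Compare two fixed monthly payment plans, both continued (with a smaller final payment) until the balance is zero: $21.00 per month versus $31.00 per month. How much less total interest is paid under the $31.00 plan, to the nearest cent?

Monthly rate r = 15.5%/12 = 1.29167% = 0.0129167.
At $21.00/mo: n = ⌈−ln(1 − rB₀/P)/ln(1+r)⌉ = 84 payments (last $13.32); total interest = total paid − $1,070.00 = $686.32.
At $31.00/mo: 46 payments (last $30.83); total interest $355.83.
Interest saved = $686.32 − $355.83 = $330.49.

$330.49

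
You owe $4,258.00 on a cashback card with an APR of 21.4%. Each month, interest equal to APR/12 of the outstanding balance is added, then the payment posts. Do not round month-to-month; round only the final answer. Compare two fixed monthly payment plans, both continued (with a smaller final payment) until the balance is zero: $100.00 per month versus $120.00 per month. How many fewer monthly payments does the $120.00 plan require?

24 fewer payments

Monthly rate r = 21.4%/12 = 1.78333% = 0.0178333.
At $100.00/mo: n = ⌈−ln(1 − rB₀/P)/ln(1+r)⌉ = 81 payments (last $58.42); total interest = total paid − $4,258.00 = $3,800.42.
At $120.00/mo: 57 payments (last $81.32); total interest $2,543.32.
Payments saved = 81 − 57 = 24.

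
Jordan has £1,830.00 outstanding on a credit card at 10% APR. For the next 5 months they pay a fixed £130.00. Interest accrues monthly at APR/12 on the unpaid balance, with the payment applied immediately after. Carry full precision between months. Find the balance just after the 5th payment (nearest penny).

Monthly rate r = 10%/12 = 0.833333% = 0.00833333.
Each month: B ← B·(1+r) − £130.00.
Month 1: interest £15.25; balance after payment £1,715.25.
Month 2: interest £14.29; balance after payment £1,599.54.
Month 3: interest £13.33; balance after payment £1,482.87.
Month 4: interest £12.36; balance after payment £1,365.23.
Month 5: interest £11.38; balance after payment £1,246.61.

£1,246.61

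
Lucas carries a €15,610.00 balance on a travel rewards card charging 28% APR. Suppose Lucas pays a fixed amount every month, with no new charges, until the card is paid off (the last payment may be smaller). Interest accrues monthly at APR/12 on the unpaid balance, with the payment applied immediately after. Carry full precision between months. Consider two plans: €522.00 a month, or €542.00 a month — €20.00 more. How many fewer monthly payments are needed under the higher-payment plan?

3 fewer payments

Monthly rate r = 28%/12 = 2.33333% = 0.0233333.
At €522.00/mo: n = ⌈−ln(1 − rB₀/P)/ln(1+r)⌉ = 52 payments (last €458.29); total interest = total paid − €15,610.00 = €11,470.29.
At €542.00/mo: 49 payments (last €181.41); total interest €10,587.41.
Payments saved = 52 − 49 = 3.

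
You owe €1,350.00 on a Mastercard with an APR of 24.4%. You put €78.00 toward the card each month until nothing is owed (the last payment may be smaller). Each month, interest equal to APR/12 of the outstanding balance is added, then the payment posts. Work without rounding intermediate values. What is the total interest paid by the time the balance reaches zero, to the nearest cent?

€330.93

Monthly rate r = 24.4%/12 = 2.03333% = 0.0203333.
Payoff takes n = ⌈−ln(1 − rB₀/P)/ln(1+r)⌉ = ⌈21.548⌉ = 22 payments; the last is €42.93.
Total paid = 21·€78.00 + €42.93 = €1,680.93.
Total interest = total paid − principal = €1,680.93 − €1,350.00 = €330.93.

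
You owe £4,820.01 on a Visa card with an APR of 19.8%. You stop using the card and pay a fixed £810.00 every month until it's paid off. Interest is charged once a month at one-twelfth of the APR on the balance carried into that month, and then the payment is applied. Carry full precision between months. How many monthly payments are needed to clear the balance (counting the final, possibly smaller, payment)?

Monthly rate r = 19.8%/12 = 1.65% = 0.0165.
Recurrence: B ← B·(1+r) − £810.00.
Month 1: interest £79.53; balance after payment £4,089.54.
Month 2: interest £67.48; balance after payment £3,347.02.
Closed form: n = −ln(1 − rB₀/P)/ln(1+r) = −ln(0.90181)/ln(1.0165) ≈ 6.315, so the balance reaches zero during payment 7.

7 payments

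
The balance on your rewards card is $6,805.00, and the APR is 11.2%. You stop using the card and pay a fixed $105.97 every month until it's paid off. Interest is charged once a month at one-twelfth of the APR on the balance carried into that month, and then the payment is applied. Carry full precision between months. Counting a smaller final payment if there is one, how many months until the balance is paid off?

99 payments

Monthly rate r = 11.2%/12 = 0.933333% = 0.00933333.
Recurrence: B ← B·(1+r) − $105.97.
Month 1: interest $63.51; balance after payment $6,762.54.
Month 2: interest $63.12; balance after payment $6,719.69.
Closed form: n = −ln(1 − rB₀/P)/ln(1+r) = −ln(0.40065)/ln(1.00933) ≈ 98.457, so the balance reaches zero during payment 99.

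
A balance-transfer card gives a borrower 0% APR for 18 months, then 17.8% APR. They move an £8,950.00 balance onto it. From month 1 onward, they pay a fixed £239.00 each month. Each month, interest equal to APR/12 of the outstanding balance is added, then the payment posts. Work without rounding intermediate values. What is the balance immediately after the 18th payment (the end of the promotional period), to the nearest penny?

£4,648.00

Promo months 1–18 at r₀ = 0%/12 = 0; months 19+ at r₁ = 17.8%/12 = 0.0148333.
After month 18 (no interest yet): B = £8,950.00 − 18·£239.00 = £4,648.00.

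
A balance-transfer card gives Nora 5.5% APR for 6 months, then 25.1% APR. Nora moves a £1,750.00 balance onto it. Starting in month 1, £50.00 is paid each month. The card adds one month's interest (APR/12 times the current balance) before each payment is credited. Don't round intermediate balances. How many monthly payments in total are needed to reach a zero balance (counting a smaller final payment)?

Promo months 1–6 at r₀ = 5.5%/12 = 0.00458333; months 7+ at r₁ = 25.1%/12 = 0.0209167.
After month 6: iterate B ← B·(1+r₀) − £50.00 for 6 months → £1,495.22.
Then at r₁ with £50.00/mo: n₂ = −ln(1 − r₁·B/P)/ln(1+r₁) ≈ 47.45 → 48 more payments.

54 months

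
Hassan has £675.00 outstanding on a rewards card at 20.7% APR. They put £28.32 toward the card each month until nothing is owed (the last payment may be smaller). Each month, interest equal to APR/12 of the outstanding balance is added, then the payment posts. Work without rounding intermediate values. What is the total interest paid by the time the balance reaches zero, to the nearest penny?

Monthly rate r = 20.7%/12 = 1.725% = 0.01725.
Payoff takes n = ⌈−ln(1 − rB₀/P)/ln(1+r)⌉ = ⌈30.964⌉ = 31 payments; the last is £27.32.
Total paid = 30·£28.32 + £27.32 = £876.92.
Total interest = total paid − principal = £876.92 − £675.00 = £201.92.

£201.92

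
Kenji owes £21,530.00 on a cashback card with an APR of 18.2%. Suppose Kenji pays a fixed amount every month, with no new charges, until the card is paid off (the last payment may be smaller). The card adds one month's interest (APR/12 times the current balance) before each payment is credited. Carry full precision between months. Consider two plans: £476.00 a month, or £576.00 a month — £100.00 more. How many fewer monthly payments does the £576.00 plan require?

21 fewer payments

Monthly rate r = 18.2%/12 = 1.51667% = 0.0151667.
At £476.00/mo: n = ⌈−ln(1 − rB₀/P)/ln(1+r)⌉ = 77 payments (last £454.40); total interest = total paid − £21,530.00 = £15,100.40.
At £576.00/mo: 56 payments (last £341.54); total interest £10,491.54.
Payments saved = 77 − 56 = 21.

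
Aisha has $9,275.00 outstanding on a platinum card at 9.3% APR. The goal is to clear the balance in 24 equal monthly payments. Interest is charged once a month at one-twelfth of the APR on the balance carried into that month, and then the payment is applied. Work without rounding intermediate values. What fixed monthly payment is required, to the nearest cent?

Monthly rate r = 9.3%/12 = 0.775% = 0.00775.
Level-payment amortization: P = B₀·r / (1 − (1+r)^(−n)) = 9275.00·0.00775 / (1 − 1.00775^(−24)).
Denominator 1 − (1+r)^(−24) = 0.169130846.
P = 71.8813 / 0.169130846 ≈ 425.00.

$425.00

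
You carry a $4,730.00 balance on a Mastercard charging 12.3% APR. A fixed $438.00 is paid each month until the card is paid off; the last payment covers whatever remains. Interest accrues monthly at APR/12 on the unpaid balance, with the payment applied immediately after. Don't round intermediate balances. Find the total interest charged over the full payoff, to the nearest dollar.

Monthly rate r = 12.3%/12 = 1.025% = 0.01025.
Payoff takes n = ⌈−ln(1 − rB₀/P)/ln(1+r)⌉ = ⌈11.503⌉ = 12 payments; the last is $221.07.
Total paid = 11·$438.00 + $221.07 = $5,039.07.
Total interest = total paid − principal = $5,039.07 − $4,730.00 = $309.07.

$309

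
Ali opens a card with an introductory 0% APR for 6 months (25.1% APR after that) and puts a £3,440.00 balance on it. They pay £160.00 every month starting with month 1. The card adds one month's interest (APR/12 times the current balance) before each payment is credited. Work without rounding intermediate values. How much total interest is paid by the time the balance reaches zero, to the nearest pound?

Promo months 1–6 at r₀ = 0%/12 = 0; months 7+ at r₁ = 25.1%/12 = 0.0209167.
After month 6 (no interest yet): B = £3,440.00 − 6·£160.00 = £2,480.00.
Then at r₁ with £160.00/mo: n₂ = −ln(1 − r₁·B/P)/ln(1+r₁) ≈ 18.93 → 19 more payments.
Total paid = 24·£160.00 + £148.92 = £3,988.92; interest = £3,988.92 − £3,440.00 = £548.92.

£549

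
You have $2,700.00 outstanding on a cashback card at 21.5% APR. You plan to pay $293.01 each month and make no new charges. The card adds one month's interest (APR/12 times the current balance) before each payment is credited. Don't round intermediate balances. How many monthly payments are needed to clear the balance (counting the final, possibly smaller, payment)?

11 months

Monthly rate r = 21.5%/12 = 1.79167% = 0.0179167.
Recurrence: B ← B·(1+r) − $293.01.
Month 1: interest $48.38; balance after payment $2,455.36.
Month 2: interest $43.99; balance after payment $2,206.35.
Closed form: n = −ln(1 − rB₀/P)/ln(1+r) = −ln(0.8349)/ln(1.01792) ≈ 10.161, so the balance reaches zero during payment 11.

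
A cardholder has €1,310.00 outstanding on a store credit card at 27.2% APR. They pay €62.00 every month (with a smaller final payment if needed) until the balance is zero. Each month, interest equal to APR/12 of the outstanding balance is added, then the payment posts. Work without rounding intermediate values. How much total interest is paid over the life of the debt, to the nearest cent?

Monthly rate r = 27.2%/12 = 2.26667% = 0.0226667.
Payoff takes n = ⌈−ln(1 − rB₀/P)/ln(1+r)⌉ = ⌈29.083⌉ = 30 payments; the last is €5.22.
Total paid = 29·€62.00 + €5.22 = €1,803.22.
Total interest = total paid − principal = €1,803.22 − €1,310.00 = €493.22.

€493.22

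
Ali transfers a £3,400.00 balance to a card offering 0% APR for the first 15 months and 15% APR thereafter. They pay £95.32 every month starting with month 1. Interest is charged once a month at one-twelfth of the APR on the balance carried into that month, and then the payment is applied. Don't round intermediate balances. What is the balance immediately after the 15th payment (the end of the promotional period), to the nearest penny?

Promo months 1–15 at r₀ = 0%/12 = 0; months 16+ at r₁ = 15%/12 = 0.0125.
After month 15 (no interest yet): B = £3,400.00 − 15·£95.32 = £1,970.20.

£1,970.20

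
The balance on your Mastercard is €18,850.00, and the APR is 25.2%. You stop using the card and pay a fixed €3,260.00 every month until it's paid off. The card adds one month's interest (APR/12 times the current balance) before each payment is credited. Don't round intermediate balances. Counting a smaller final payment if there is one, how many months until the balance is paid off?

Monthly rate r = 25.2%/12 = 2.1% = 0.021.
Recurrence: B ← B·(1+r) − €3,260.00.
Month 1: interest €395.85; balance after payment €15,985.85.
Month 2: interest €335.70; balance after payment €13,061.55.
Closed form: n = −ln(1 − rB₀/P)/ln(1+r) = −ln(0.87857)/ln(1.021) ≈ 6.229, so the balance reaches zero during payment 7.

7 months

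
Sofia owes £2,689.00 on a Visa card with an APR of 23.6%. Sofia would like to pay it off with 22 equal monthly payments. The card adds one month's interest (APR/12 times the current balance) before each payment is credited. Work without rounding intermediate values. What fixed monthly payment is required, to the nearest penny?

£151.75

Monthly rate r = 23.6%/12 = 1.96667% = 0.0196667.
Level-payment amortization: P = B₀·r / (1 − (1+r)^(−n)) = 2689.00·0.0196667 / (1 − 1.01967^(−22)).
Denominator 1 − (1+r)^(−22) = 0.348492964.
P = 52.8837 / 0.348492964 ≈ 151.75.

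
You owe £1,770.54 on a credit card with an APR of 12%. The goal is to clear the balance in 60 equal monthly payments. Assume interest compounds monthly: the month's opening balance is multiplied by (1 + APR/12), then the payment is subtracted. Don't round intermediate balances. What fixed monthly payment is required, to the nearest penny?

Monthly rate r = 12%/12 = 1% = 0.01.
Level-payment amortization: P = B₀·r / (1 − (1+r)^(−n)) = 1770.54·0.01 / (1 − 1.01^(−60)).
Denominator 1 − (1+r)^(−60) = 0.449550384.
P = 17.7054 / 0.449550384 ≈ 39.38.

£39.38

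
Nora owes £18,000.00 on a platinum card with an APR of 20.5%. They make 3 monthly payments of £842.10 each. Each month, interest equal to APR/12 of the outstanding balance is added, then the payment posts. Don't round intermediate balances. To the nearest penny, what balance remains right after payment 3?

Monthly rate r = 20.5%/12 = 1.70833% = 0.0170833.
Each month: B ← B·(1+r) − £842.10.
Month 1: interest £307.50; balance after payment £17,465.40.
Month 2: interest £298.37; balance after payment £16,921.67.
Month 3: interest £289.08; balance after payment £16,368.65.

£16,368.65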